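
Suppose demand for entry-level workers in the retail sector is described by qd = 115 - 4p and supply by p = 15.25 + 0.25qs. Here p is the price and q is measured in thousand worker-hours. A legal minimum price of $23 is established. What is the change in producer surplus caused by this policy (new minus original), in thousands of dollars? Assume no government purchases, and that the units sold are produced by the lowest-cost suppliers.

Rearranging supply gives qs = 4p - 61. Without the control the market clears where 115 - 4p = 4p - 61, i.e. p* = 22 and q* = 27.
Since 23 > 22, the floor is binding.
At p = 23: qd = 115 - 4·23 = 23 and qs = 4·23 - 61 = 31.
Producer surplus without the control is ½ · (22 - 15.25) · 27 = 91.125.
With the floor, 23 units are sold at 23. The supply price at q = 23 is 21, so PS = ½ · [(23 - 15.25) + (23 - 21)] · 23 = 112.125.
Change in producer surplus = 112.125 - 91.125 = 21.

21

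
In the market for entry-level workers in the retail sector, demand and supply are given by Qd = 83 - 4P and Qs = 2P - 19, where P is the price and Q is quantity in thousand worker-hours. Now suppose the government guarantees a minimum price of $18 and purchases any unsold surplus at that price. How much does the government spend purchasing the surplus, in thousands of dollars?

Equilibrium: 83 - 4P = 2P - 19, so 102 = 6P and P* = 17, Q* = 15.
The floor of 18 is above the equilibrium price 17, so it binds.
At P = 18: Qd = 83 - 4·18 = 11 and Qs = 2·18 - 19 = 17.
Surplus = Qs - Qd = 6.
Government expenditure = surplus × support price = 6 × 18 = 108.

108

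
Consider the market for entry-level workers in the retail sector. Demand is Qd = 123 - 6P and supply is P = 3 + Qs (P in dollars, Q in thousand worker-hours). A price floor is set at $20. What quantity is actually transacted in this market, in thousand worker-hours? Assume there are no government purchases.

Rearranging supply gives Qs = P - 3. Equilibrium: 123 - 6P = P - 3, so 126 = 7P and P* = 18, Q* = 15.
Because the floor (20) lies above the market-clearing price, it is binding.
At P = 20: Qd = 123 - 6·20 = 3 and Qs = 20 - 3 = 17.
The quantity actually transacted is the short side, demand: 3.

3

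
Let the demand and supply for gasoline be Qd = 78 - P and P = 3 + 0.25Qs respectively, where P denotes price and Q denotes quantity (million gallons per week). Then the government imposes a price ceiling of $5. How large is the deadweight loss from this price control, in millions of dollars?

Rearranging supply gives Qs = 4P - 12. Without the control the market clears where 78 - P = 4P - 12, i.e. P* = 18 and Q* = 60.
Because the ceiling (5) lies below the market-clearing price, it is binding.
At P = 5: Qd = 78 - 5 = 73 and Qs = 4·5 - 12 = 8.
Quantity traded falls to 8. At Q = 8 the demand price is 78 - 8 = 70 and the supply price is (12 + 8)/4 = 5.
Deadweight loss = ½ · (70 - 5) · (60 - 8) = ½ · 65 · 52 = 1690.

1690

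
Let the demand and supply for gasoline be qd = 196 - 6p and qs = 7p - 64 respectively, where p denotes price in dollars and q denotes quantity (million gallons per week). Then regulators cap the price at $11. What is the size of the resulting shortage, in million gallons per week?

117

In a free market, 196 - 6p = 7p - 64 gives the equilibrium p* = 20, q* = 76.
Since 11 < 20, the ceiling is binding.
At p = 11: qd = 196 - 6·11 = 130 and qs = 7·11 - 64 = 13.
Shortage = qd - qs = 130 - 13 = 117.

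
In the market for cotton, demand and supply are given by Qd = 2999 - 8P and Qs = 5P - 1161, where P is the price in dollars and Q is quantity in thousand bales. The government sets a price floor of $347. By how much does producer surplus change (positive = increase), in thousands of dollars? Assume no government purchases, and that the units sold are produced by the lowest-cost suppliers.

Setting quantity demanded equal to quantity supplied, 2999 - 8P = 5P - 1161, gives P* = 320 and Q* = 439.
Since 347 > 320, the floor is binding.
At P = 347: Qd = 2999 - 8·347 = 223 and Qs = 5·347 - 1161 = 574.
Producer surplus without the control is ½ · (320 - 232.2) · 439 = 19272.1.
With the floor, 223 units are sold at 347. The supply price at Q = 223 is 276.8, so PS = ½ · [(347 - 232.2) + (347 - 276.8)] · 223 = 20627.5.
Change in producer surplus = 20627.5 - 19272.1 = 1355.4.

1355.4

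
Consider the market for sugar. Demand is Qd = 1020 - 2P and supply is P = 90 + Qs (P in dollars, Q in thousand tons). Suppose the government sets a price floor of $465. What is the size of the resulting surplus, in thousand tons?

285

Rearranging supply gives Qs = P - 90. In a free market, 1020 - 2P = P - 90 gives the equilibrium P* = 370, Q* = 280.
Because the floor (465) lies above the market-clearing price, it is binding.
At P = 465: Qd = 1020 - 2·465 = 90 and Qs = 465 - 90 = 375.
Surplus = Qs - Qd = 375 - 90 = 285.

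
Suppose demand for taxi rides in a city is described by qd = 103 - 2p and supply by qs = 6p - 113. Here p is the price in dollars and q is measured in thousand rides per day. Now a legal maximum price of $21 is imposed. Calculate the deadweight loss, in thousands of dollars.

432

Without the control the market clears where 103 - 2p = 6p - 113, i.e. p* = 27 and q* = 49.
Since 21 < 27, the ceiling is binding.
At p = 21: qd = 103 - 2·21 = 61 and qs = 6·21 - 113 = 13.
Quantity traded falls to 13. At q = 13 the demand price is (103 - 13)/2 = 45 and the supply price is (113 + 13)/6 = 21.
Deadweight loss = ½ · (45 - 21) · (49 - 13) = ½ · 24 · 36 = 432.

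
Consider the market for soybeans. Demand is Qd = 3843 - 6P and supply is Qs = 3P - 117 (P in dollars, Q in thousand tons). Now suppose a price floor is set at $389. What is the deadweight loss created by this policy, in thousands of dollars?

0

Equilibrium: 3843 - 6P = 3P - 117, so 3960 = 9P and P* = 440, Q* = 1203.
Since 389 is below P* = 440, the floor does not bind and the free-market outcome prevails.
Since the control does not bind, no trades are prevented and deadweight loss is zero.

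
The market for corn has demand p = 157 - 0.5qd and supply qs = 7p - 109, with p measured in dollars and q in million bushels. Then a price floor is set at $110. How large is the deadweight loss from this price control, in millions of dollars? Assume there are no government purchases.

5103

Rearranging demand gives qd = 314 - 2p. Equilibrium: 314 - 2p = 7p - 109, so 423 = 9p and p* = 47, q* = 220.
Because the floor (110) lies above the market-clearing price, it is binding.
At p = 110: qd = 314 - 2·110 = 94 and qs = 7·110 - 109 = 661.
Quantity traded falls to 94. At q = 94 the demand price is (314 - 94)/2 = 110 and the supply price is (109 + 94)/7 = 29.
Deadweight loss = ½ · (110 - 29) · (220 - 94) = ½ · 81 · 126 = 5103.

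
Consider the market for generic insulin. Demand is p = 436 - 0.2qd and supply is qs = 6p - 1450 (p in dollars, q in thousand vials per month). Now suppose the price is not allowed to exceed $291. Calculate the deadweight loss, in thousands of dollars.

10038.6

Rearranging demand gives qd = 2180 - 5p. Without the control the market clears where 2180 - 5p = 6p - 1450, i.e. p* = 330 and q* = 530.
Because the ceiling (291) lies below the market-clearing price, it is binding.
At p = 291: qd = 2180 - 5·291 = 725 and qs = 6·291 - 1450 = 296.
Quantity traded falls to 296. At q = 296 the demand price is (2180 - 296)/5 = 376.8 and the supply price is (1450 + 296)/6 = 291.
Deadweight loss = ½ · (376.8 - 291) · (530 - 296) = ½ · 85.8 · 234 = 10038.6.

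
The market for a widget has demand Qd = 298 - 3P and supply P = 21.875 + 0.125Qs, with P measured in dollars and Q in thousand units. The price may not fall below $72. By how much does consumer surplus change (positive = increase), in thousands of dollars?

Rearranging supply gives Qs = 8P - 175. Without the control the market clears where 298 - 3P = 8P - 175, i.e. P* = 43 and Q* = 169.
Since 72 > 43, the floor is binding.
At P = 72: Qd = 298 - 3·72 = 82 and Qs = 8·72 - 175 = 401.
Consumer surplus without the control is ½ · (298/3 - 43) · 169 = 28561/6.
With the floor, consumers buy 82 units at 72, so CS = ½ · (298/3 - 72) · 82 = 3362/3.
Change in consumer surplus = 3362/3 - 28561/6 = -3639.5.

-3639.5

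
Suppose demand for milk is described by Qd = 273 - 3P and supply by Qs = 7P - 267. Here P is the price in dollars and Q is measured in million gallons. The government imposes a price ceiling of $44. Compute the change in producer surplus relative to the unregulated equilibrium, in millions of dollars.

-760

Setting quantity demanded equal to quantity supplied, 273 - 3P = 7P - 267, gives P* = 54 and Q* = 111.
The ceiling of 44 is below the equilibrium price 54, so it binds.
At P = 44: Qd = 273 - 3·44 = 141 and Qs = 7·44 - 267 = 41.
Producer surplus without the control is ½ · (54 - 267/7) · 111 = 12321/14.
With the ceiling, producers sell 41 units at 44, so PS = ½ · (44 - 267/7) · 41 = 1681/14.
Change in producer surplus = 1681/14 - 12321/14 = -760.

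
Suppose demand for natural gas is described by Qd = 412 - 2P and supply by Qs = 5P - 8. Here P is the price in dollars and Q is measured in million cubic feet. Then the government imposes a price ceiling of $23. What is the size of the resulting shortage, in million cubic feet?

Without the control the market clears where 412 - 2P = 5P - 8, i.e. P* = 60 and Q* = 292.
Since 23 < 60, the ceiling is binding.
At P = 23: Qd = 412 - 2·23 = 366 and Qs = 5·23 - 8 = 107.
Shortage = Qd - Qs = 366 - 107 = 259.

259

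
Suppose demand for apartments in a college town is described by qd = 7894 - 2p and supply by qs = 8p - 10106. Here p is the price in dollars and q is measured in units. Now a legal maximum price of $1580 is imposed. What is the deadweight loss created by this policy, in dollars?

968000

Without the control the market clears where 7894 - 2p = 8p - 10106, i.e. p* = 1800 and q* = 4294.
The ceiling of 1580 is below the equilibrium price 1800, so it binds.
At p = 1580: qd = 7894 - 2·1580 = 4734 and qs = 8·1580 - 10106 = 2534.
Quantity traded falls to 2534. At q = 2534 the demand price is (7894 - 2534)/2 = 2680 and the supply price is (10106 + 2534)/8 = 1580.
Deadweight loss = ½ · (2680 - 1580) · (4294 - 2534) = ½ · 1100 · 1760 = 968000.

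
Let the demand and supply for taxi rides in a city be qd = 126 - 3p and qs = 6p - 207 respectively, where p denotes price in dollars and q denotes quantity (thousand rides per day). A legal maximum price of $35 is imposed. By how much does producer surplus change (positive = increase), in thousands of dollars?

Without the control the market clears where 126 - 3p = 6p - 207, i.e. p* = 37 and q* = 15.
Since 35 < 37, the ceiling is binding.
At p = 35: qd = 126 - 3·35 = 21 and qs = 6·35 - 207 = 3.
Producer surplus without the control is ½ · (37 - 34.5) · 15 = 18.75.
With the ceiling, producers sell 3 units at 35, so PS = ½ · (35 - 34.5) · 3 = 0.75.
Change in producer surplus = 0.75 - 18.75 = -18.

-18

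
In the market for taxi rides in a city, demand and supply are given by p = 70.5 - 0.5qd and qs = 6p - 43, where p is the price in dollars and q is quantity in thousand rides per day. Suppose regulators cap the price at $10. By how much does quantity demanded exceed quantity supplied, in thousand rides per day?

104

Rearranging demand gives qd = 141 - 2p. In a free market, 141 - 2p = 6p - 43 gives the equilibrium p* = 23, q* = 95.
Since 10 < 23, the ceiling is binding.
At p = 10: qd = 141 - 2·10 = 121 and qs = 6·10 - 43 = 17.
Shortage = qd - qs = 121 - 17 = 104.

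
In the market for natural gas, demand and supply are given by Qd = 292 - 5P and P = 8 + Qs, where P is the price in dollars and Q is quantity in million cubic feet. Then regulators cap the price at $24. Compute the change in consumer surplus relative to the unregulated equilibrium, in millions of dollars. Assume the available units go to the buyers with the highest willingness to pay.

348.4

Rearranging supply gives Qs = P - 8. Equilibrium: 292 - 5P = P - 8, so 300 = 6P and P* = 50, Q* = 42.
The ceiling of 24 is below the equilibrium price 50, so it binds.
At P = 24: Qd = 292 - 5·24 = 172 and Qs = 24 - 8 = 16.
Consumer surplus without the control is ½ · (58.4 - 50) · 42 = 176.4.
With the ceiling, 16 units are sold at 24 (assume they go to the highest-value buyers). The demand price at Q = 16 is 55.2, so CS = ½ · [(58.4 - 24) + (55.2 - 24)] · 16 = 524.8.
Change in consumer surplus = 524.8 - 176.4 = 348.4.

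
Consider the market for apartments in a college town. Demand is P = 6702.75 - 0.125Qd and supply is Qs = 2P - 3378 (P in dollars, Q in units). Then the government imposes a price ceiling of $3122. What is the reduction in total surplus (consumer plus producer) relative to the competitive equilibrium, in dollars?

Rearranging demand gives Qd = 53622 - 8P. Without the control the market clears where 53622 - 8P = 2P - 3378, i.e. P* = 5700 and Q* = 8022.
Because the ceiling (3122) lies below the market-clearing price, it is binding.
At P = 3122: Qd = 53622 - 8·3122 = 28646 and Qs = 2·3122 - 3378 = 2866.
Quantity traded falls to 2866. At Q = 2866 the demand price is (53622 - 2866)/8 = 6344.5 and the supply price is (3378 + 2866)/2 = 3122.
Deadweight loss = ½ · (6344.5 - 3122) · (8022 - 2866) = ½ · 3222.5 · 5156 = 8307605.

8307605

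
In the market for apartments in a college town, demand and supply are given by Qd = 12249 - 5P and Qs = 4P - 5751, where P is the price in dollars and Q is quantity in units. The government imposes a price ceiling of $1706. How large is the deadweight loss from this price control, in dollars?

311169.6

Setting quantity demanded equal to quantity supplied, 12249 - 5P = 4P - 5751, gives P* = 2000 and Q* = 2249.
Because the ceiling (1706) lies below the market-clearing price, it is binding.
At P = 1706: Qd = 12249 - 5·1706 = 3719 and Qs = 4·1706 - 5751 = 1073.
Quantity traded falls to 1073. At Q = 1073 the demand price is (12249 - 1073)/5 = 2235.2 and the supply price is (5751 + 1073)/4 = 1706.
Deadweight loss = ½ · (2235.2 - 1706) · (2249 - 1073) = ½ · 529.2 · 1176 = 311169.6.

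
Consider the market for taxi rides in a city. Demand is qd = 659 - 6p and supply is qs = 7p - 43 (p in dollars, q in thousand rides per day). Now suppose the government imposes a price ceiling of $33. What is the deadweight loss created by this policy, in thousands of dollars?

In a free market, 659 - 6p = 7p - 43 gives the equilibrium p* = 54, q* = 335.
The ceiling of 33 is below the equilibrium price 54, so it binds.
At p = 33: qd = 659 - 6·33 = 461 and qs = 7·33 - 43 = 188.
Quantity traded falls to 188. At q = 188 the demand price is (659 - 188)/6 = 78.5 and the supply price is (43 + 188)/7 = 33.
Deadweight loss = ½ · (78.5 - 33) · (335 - 188) = ½ · 45.5 · 147 = 3344.25.

3344.25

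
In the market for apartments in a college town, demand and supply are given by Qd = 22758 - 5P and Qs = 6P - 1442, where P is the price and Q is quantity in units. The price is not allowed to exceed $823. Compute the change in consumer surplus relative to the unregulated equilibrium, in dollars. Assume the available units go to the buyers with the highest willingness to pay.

-2012072.4

Equilibrium: 22758 - 5P = 6P - 1442, so 24200 = 11P and P* = 2200, Q* = 11758.
The ceiling of 823 is below the equilibrium price 2200, so it binds.
At P = 823: Qd = 22758 - 5·823 = 18643 and Qs = 6·823 - 1442 = 3496.
Consumer surplus without the control is ½ · (4551.6 - 2200) · 11758 = 13825056.4.
With the ceiling, 3496 units are sold at 823 (assume they go to the highest-value buyers). The demand price at Q = 3496 is 3852.4, so CS = ½ · [(4551.6 - 823) + (3852.4 - 823)] · 3496 = 11812984.
Change in consumer surplus = 11812984 - 13825056.4 = -2012072.4.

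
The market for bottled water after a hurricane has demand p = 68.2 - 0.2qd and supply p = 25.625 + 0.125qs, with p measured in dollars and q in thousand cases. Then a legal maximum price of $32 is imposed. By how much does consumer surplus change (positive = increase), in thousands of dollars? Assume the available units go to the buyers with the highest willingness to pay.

Rearranging demand gives qd = 341 - 5p; rearranging supply gives qs = 8p - 205. Setting quantity demanded equal to quantity supplied, 341 - 5p = 8p - 205, gives p* = 42 and q* = 131.
Since 32 < 42, the ceiling is binding.
At p = 32: qd = 341 - 5·32 = 181 and qs = 8·32 - 205 = 51.
Consumer surplus without the control is ½ · (68.2 - 42) · 131 = 1716.1.
With the ceiling, 51 units are sold at 32 (assume they go to the highest-value buyers). The demand price at q = 51 is 58, so CS = ½ · [(68.2 - 32) + (58 - 32)] · 51 = 1586.1.
Change in consumer surplus = 1586.1 - 1716.1 = -130.

-130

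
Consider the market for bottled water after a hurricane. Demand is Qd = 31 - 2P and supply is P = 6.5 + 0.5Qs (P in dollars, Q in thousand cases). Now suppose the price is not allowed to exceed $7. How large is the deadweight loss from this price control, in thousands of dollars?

Rearranging supply gives Qs = 2P - 13. Without the control the market clears where 31 - 2P = 2P - 13, i.e. P* = 11 and Q* = 9.
Since 7 < 11, the ceiling is binding.
At P = 7: Qd = 31 - 2·7 = 17 and Qs = 2·7 - 13 = 1.
Quantity traded falls to 1. At Q = 1 the demand price is (31 - 1)/2 = 15 and the supply price is (13 + 1)/2 = 7.
Deadweight loss = ½ · (15 - 7) · (9 - 1) = ½ · 8 · 8 = 32.

32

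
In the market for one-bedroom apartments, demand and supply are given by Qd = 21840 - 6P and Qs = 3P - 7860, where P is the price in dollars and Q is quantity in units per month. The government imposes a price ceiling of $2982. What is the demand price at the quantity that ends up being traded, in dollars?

In a free market, 21840 - 6P = 3P - 7860 gives the equilibrium P* = 3300, Q* = 2040.
Because the ceiling (2982) lies below the market-clearing price, it is binding.
At P = 2982: Qd = 21840 - 6·2982 = 3948 and Qs = 3·2982 - 7860 = 1086.
Only 1086 units reach the market. On the demand curve, the marginal buyer's willingness to pay at Q = 1086 is (21840 - 1086)/6 = 3459.

3459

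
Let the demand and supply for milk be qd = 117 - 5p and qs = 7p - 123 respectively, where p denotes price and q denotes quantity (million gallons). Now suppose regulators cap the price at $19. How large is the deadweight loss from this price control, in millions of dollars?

In a free market, 117 - 5p = 7p - 123 gives the equilibrium p* = 20, q* = 17.
Since 19 < 20, the ceiling is binding.
At p = 19: qd = 117 - 5·19 = 22 and qs = 7·19 - 123 = 10.
Quantity traded falls to 10. At q = 10 the demand price is (117 - 10)/5 = 21.4 and the supply price is (123 + 10)/7 = 19.
Deadweight loss = ½ · (21.4 - 19) · (17 - 10) = ½ · 2.4 · 7 = 8.4.

8.4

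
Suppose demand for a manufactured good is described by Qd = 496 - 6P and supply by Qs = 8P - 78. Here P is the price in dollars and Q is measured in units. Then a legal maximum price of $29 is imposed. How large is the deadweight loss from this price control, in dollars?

Setting quantity demanded equal to quantity supplied, 496 - 6P = 8P - 78, gives P* = 41 and Q* = 250.
Since 29 < 41, the ceiling is binding.
At P = 29: Qd = 496 - 6·29 = 322 and Qs = 8·29 - 78 = 154.
Quantity traded falls to 154. At Q = 154 the demand price is (496 - 154)/6 = 57 and the supply price is (78 + 154)/8 = 29.
Deadweight loss = ½ · (57 - 29) · (250 - 154) = ½ · 28 · 96 = 1344.

1344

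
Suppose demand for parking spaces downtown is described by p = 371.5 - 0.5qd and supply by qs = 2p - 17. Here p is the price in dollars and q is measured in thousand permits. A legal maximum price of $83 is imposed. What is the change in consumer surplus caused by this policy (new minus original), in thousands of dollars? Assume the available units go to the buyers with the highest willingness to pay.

Rearranging demand gives qd = 743 - 2p. Setting quantity demanded equal to quantity supplied, 743 - 2p = 2p - 17, gives p* = 190 and q* = 363.
Since 83 < 190, the ceiling is binding.
At p = 83: qd = 743 - 2·83 = 577 and qs = 2·83 - 17 = 149.
Consumer surplus without the control is ½ · (371.5 - 190) · 363 = 32942.25.
With the ceiling, 149 units are sold at 83 (assume they go to the highest-value buyers). The demand price at q = 149 is 297, so CS = ½ · [(371.5 - 83) + (297 - 83)] · 149 = 37436.25.
Change in consumer surplus = 37436.25 - 32942.25 = 4494.

4494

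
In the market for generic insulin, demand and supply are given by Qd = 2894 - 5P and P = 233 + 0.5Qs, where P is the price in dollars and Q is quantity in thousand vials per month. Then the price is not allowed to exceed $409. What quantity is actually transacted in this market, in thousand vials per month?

352

Rearranging supply gives Qs = 2P - 466. Equilibrium: 2894 - 5P = 2P - 466, so 3360 = 7P and P* = 480, Q* = 494.
Because the ceiling (409) lies below the market-clearing price, it is binding.
At P = 409: Qd = 2894 - 5·409 = 849 and Qs = 2·409 - 466 = 352.
The quantity actually transacted is the short side, supply: 352.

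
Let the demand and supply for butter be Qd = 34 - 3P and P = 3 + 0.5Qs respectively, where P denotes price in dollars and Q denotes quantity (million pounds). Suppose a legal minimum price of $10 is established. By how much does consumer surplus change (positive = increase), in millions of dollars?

-14

Rearranging supply gives Qs = 2P - 6. In a free market, 34 - 3P = 2P - 6 gives the equilibrium P* = 8, Q* = 10.
Because the floor (10) lies above the market-clearing price, it is binding.
At P = 10: Qd = 34 - 3·10 = 4 and Qs = 2·10 - 6 = 14.
Consumer surplus without the control is ½ · (34/3 - 8) · 10 = 50/3.
With the floor, consumers buy 4 units at 10, so CS = ½ · (34/3 - 10) · 4 = 8/3.
Change in consumer surplus = 8/3 - 50/3 = -14.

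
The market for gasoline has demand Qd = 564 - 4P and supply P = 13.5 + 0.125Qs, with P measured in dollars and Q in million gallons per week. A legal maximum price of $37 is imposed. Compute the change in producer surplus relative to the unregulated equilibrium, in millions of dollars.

Rearranging supply gives Qs = 8P - 108. In a free market, 564 - 4P = 8P - 108 gives the equilibrium P* = 56, Q* = 340.
The ceiling of 37 is below the equilibrium price 56, so it binds.
At P = 37: Qd = 564 - 4·37 = 416 and Qs = 8·37 - 108 = 188.
Producer surplus without the control is ½ · (56 - 13.5) · 340 = 7225.
With the ceiling, producers sell 188 units at 37, so PS = ½ · (37 - 13.5) · 188 = 2209.
Change in producer surplus = 2209 - 7225 = -5016.

-5016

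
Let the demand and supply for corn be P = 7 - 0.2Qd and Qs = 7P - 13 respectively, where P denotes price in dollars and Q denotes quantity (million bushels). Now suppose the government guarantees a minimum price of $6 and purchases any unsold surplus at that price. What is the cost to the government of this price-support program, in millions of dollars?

144

Rearranging demand gives Qd = 35 - 5P. In a free market, 35 - 5P = 7P - 13 gives the equilibrium P* = 4, Q* = 15.
Because the floor (6) lies above the market-clearing price, it is binding.
At P = 6: Qd = 35 - 5·6 = 5 and Qs = 7·6 - 13 = 29.
Surplus = Qs - Qd = 24.
Government expenditure = surplus × support price = 24 × 6 = 144.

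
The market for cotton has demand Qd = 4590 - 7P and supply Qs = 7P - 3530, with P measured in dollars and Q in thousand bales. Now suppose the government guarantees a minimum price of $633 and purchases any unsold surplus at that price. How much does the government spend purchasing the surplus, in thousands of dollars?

469686

Without the control the market clears where 4590 - 7P = 7P - 3530, i.e. P* = 580 and Q* = 530.
Because the floor (633) lies above the market-clearing price, it is binding.
At P = 633: Qd = 4590 - 7·633 = 159 and Qs = 7·633 - 3530 = 901.
Surplus = Qs - Qd = 742.
Government expenditure = surplus × support price = 742 × 633 = 469686.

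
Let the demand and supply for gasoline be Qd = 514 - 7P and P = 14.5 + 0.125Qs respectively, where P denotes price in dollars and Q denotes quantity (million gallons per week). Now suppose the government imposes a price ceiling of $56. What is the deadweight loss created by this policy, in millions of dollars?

Rearranging supply gives Qs = 8P - 116. Equilibrium: 514 - 7P = 8P - 116, so 630 = 15P and P* = 42, Q* = 220.
Since 56 is above P* = 42, the ceiling does not bind and the free-market outcome prevails.
Since the control does not bind, no trades are prevented and deadweight loss is zero.

0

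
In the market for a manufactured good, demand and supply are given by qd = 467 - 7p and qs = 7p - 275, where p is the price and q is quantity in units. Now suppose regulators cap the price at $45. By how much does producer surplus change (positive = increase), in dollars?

-544

Without the control the market clears where 467 - 7p = 7p - 275, i.e. p* = 53 and q* = 96.
The ceiling of 45 is below the equilibrium price 53, so it binds.
At p = 45: qd = 467 - 7·45 = 152 and qs = 7·45 - 275 = 40.
Producer surplus without the control is ½ · (53 - 275/7) · 96 = 4608/7.
With the ceiling, producers sell 40 units at 45, so PS = ½ · (45 - 275/7) · 40 = 800/7.
Change in producer surplus = 800/7 - 4608/7 = -544.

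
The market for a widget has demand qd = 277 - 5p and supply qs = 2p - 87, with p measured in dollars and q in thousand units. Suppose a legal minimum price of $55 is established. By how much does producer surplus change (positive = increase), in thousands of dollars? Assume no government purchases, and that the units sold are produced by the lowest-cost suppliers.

-50.25

Setting quantity demanded equal to quantity supplied, 277 - 5p = 2p - 87, gives p* = 52 and q* = 17.
Because the floor (55) lies above the market-clearing price, it is binding.
At p = 55: qd = 277 - 5·55 = 2 and qs = 2·55 - 87 = 23.
Producer surplus without the control is ½ · (52 - 43.5) · 17 = 72.25.
With the floor, 2 units are sold at 55. The supply price at q = 2 is 44.5, so PS = ½ · [(55 - 43.5) + (55 - 44.5)] · 2 = 22.
Change in producer surplus = 22 - 72.25 = -50.25.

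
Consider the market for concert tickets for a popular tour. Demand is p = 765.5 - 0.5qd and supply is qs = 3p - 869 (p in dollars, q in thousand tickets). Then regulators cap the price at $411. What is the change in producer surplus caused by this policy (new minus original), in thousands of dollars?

Rearranging demand gives qd = 1531 - 2p. In a free market, 1531 - 2p = 3p - 869 gives the equilibrium p* = 480, q* = 571.
Since 411 < 480, the ceiling is binding.
At p = 411: qd = 1531 - 2·411 = 709 and qs = 3·411 - 869 = 364.
Producer surplus without the control is ½ · (480 - 869/3) · 571 = 326041/6.
With the ceiling, producers sell 364 units at 411, so PS = ½ · (411 - 869/3) · 364 = 66248/3.
Change in producer surplus = 66248/3 - 326041/6 = -32257.5.

-32257.5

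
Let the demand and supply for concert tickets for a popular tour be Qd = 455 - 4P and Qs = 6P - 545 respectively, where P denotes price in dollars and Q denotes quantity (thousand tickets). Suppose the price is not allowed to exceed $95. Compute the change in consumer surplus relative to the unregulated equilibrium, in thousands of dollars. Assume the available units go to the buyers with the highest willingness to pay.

Setting quantity demanded equal to quantity supplied, 455 - 4P = 6P - 545, gives P* = 100 and Q* = 55.
Because the ceiling (95) lies below the market-clearing price, it is binding.
At P = 95: Qd = 455 - 4·95 = 75 and Qs = 6·95 - 545 = 25.
Consumer surplus without the control is ½ · (113.75 - 100) · 55 = 378.125.
With the ceiling, 25 units are sold at 95 (assume they go to the highest-value buyers). The demand price at Q = 25 is 107.5, so CS = ½ · [(113.75 - 95) + (107.5 - 95)] · 25 = 390.625.
Change in consumer surplus = 390.625 - 378.125 = 12.5.

12.5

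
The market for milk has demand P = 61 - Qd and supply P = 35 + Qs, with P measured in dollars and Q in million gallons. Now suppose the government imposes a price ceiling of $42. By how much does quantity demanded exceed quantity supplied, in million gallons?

12

Rearranging demand gives Qd = 61 - P; rearranging supply gives Qs = P - 35. Setting quantity demanded equal to quantity supplied, 61 - P = P - 35, gives P* = 48 and Q* = 13.
The ceiling of 42 is below the equilibrium price 48, so it binds.
At P = 42: Qd = 61 - 42 = 19 and Qs = 42 - 35 = 7.
Shortage = Qd - Qs = 19 - 7 = 12.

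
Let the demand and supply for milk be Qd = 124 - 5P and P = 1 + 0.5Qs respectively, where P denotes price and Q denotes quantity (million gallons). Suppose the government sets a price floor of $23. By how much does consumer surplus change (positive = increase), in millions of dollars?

-107.5

Rearranging supply gives Qs = 2P - 2. Equilibrium: 124 - 5P = 2P - 2, so 126 = 7P and P* = 18, Q* = 34.
Since 23 > 18, the floor is binding.
At P = 23: Qd = 124 - 5·23 = 9 and Qs = 2·23 - 2 = 44.
Consumer surplus without the control is ½ · (24.8 - 18) · 34 = 115.6.
With the floor, consumers buy 9 units at 23, so CS = ½ · (24.8 - 23) · 9 = 8.1.
Change in consumer surplus = 8.1 - 115.6 = -107.5.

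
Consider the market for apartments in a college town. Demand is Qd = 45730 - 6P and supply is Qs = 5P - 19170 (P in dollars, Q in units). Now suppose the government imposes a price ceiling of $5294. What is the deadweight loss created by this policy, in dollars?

1683165

Without the control the market clears where 45730 - 6P = 5P - 19170, i.e. P* = 5900 and Q* = 10330.
Since 5294 < 5900, the ceiling is binding.
At P = 5294: Qd = 45730 - 6·5294 = 13966 and Qs = 5·5294 - 19170 = 7300.
Quantity traded falls to 7300. At Q = 7300 the demand price is (45730 - 7300)/6 = 6405 and the supply price is (19170 + 7300)/5 = 5294.
Deadweight loss = ½ · (6405 - 5294) · (10330 - 7300) = ½ · 1111 · 3030 = 1683165.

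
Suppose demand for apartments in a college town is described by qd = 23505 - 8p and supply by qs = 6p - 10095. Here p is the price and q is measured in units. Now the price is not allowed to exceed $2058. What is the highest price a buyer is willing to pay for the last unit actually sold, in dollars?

In a free market, 23505 - 8p = 6p - 10095 gives the equilibrium p* = 2400, q* = 4305.
Because the ceiling (2058) lies below the market-clearing price, it is binding.
At p = 2058: qd = 23505 - 8·2058 = 7041 and qs = 6·2058 - 10095 = 2253.
Only 2253 units reach the market. On the demand curve, the marginal buyer's willingness to pay at q = 2253 is (23505 - 2253)/8 = 2656.5.

2656.5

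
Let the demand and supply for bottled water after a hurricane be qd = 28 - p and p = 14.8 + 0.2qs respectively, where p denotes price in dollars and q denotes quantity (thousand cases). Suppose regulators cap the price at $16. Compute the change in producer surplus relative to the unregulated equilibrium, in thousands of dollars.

-8.5

Rearranging supply gives qs = 5p - 74. Equilibrium: 28 - p = 5p - 74, so 102 = 6p and p* = 17, q* = 11.
Because the ceiling (16) lies below the market-clearing price, it is binding.
At p = 16: qd = 28 - 16 = 12 and qs = 5·16 - 74 = 6.
Producer surplus without the control is ½ · (17 - 14.8) · 11 = 12.1.
With the ceiling, producers sell 6 units at 16, so PS = ½ · (16 - 14.8) · 6 = 3.6.
Change in producer surplus = 3.6 - 12.1 = -8.5.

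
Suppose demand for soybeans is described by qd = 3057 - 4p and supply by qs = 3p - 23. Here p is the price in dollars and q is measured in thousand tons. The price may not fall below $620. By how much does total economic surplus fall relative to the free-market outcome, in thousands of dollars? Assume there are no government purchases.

Without the control the market clears where 3057 - 4p = 3p - 23, i.e. p* = 440 and q* = 1297.
The floor of 620 is above the equilibrium price 440, so it binds.
At p = 620: qd = 3057 - 4·620 = 577 and qs = 3·620 - 23 = 1837.
Quantity traded falls to 577. At q = 577 the demand price is (3057 - 577)/4 = 620 and the supply price is (23 + 577)/3 = 200.
Deadweight loss = ½ · (620 - 200) · (1297 - 577) = ½ · 420 · 720 = 151200.

151200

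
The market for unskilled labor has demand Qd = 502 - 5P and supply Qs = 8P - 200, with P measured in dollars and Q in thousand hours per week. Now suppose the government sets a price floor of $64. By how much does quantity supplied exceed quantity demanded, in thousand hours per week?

130

In a free market, 502 - 5P = 8P - 200 gives the equilibrium P* = 54, Q* = 232.
Since 64 > 54, the floor is binding.
At P = 64: Qd = 502 - 5·64 = 182 and Qs = 8·64 - 200 = 312.
Surplus = Qs - Qd = 312 - 182 = 130.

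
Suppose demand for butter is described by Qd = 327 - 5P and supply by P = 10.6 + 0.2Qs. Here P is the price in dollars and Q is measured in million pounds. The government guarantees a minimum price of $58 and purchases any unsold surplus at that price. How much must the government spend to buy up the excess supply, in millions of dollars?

11600

Rearranging supply gives Qs = 5P - 53. Setting quantity demanded equal to quantity supplied, 327 - 5P = 5P - 53, gives P* = 38 and Q* = 137.
The floor of 58 is above the equilibrium price 38, so it binds.
At P = 58: Qd = 327 - 5·58 = 37 and Qs = 5·58 - 53 = 237.
Surplus = Qs - Qd = 200.
Government expenditure = surplus × support price = 200 × 58 = 11600.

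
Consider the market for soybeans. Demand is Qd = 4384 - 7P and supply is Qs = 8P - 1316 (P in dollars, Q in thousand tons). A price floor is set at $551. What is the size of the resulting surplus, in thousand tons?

2565

Equilibrium: 4384 - 7P = 8P - 1316, so 5700 = 15P and P* = 380, Q* = 1724.
Because the floor (551) lies above the market-clearing price, it is binding.
At P = 551: Qd = 4384 - 7·551 = 527 and Qs = 8·551 - 1316 = 3092.
Surplus = Qs - Qd = 3092 - 527 = 2565.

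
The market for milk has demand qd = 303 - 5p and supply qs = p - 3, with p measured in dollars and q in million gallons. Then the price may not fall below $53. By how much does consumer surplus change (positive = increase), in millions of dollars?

-86

In a free market, 303 - 5p = p - 3 gives the equilibrium p* = 51, q* = 48.
The floor of 53 is above the equilibrium price 51, so it binds.
At p = 53: qd = 303 - 5·53 = 38 and qs = 53 - 3 = 50.
Consumer surplus without the control is ½ · (60.6 - 51) · 48 = 230.4.
With the floor, consumers buy 38 units at 53, so CS = ½ · (60.6 - 53) · 38 = 144.4.
Change in consumer surplus = 144.4 - 230.4 = -86.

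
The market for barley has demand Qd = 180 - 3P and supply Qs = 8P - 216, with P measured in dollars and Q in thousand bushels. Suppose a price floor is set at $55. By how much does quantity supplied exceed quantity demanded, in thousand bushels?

Setting quantity demanded equal to quantity supplied, 180 - 3P = 8P - 216, gives P* = 36 and Q* = 72.
Since 55 > 36, the floor is binding.
At P = 55: Qd = 180 - 3·55 = 15 and Qs = 8·55 - 216 = 224.
Surplus = Qs - Qd = 224 - 15 = 209.

209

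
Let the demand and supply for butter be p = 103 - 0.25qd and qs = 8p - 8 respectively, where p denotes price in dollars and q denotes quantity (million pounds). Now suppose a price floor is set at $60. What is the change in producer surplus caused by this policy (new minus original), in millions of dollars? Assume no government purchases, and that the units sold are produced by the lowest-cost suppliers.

Rearranging demand gives qd = 412 - 4p. Without the control the market clears where 412 - 4p = 8p - 8, i.e. p* = 35 and q* = 272.
Because the floor (60) lies above the market-clearing price, it is binding.
At p = 60: qd = 412 - 4·60 = 172 and qs = 8·60 - 8 = 472.
Producer surplus without the control is ½ · (35 - 1) · 272 = 4624.
With the floor, 172 units are sold at 60. The supply price at q = 172 is 22.5, so PS = ½ · [(60 - 1) + (60 - 22.5)] · 172 = 8299.
Change in producer surplus = 8299 - 4624 = 3675.

3675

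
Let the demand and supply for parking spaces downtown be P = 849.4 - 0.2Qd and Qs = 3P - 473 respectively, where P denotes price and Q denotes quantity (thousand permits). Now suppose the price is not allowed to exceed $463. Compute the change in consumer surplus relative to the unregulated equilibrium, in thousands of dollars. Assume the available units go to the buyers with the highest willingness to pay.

101815.9

Rearranging demand gives Qd = 4247 - 5P. In a free market, 4247 - 5P = 3P - 473 gives the equilibrium P* = 590, Q* = 1297.
Because the ceiling (463) lies below the market-clearing price, it is binding.
At P = 463: Qd = 4247 - 5·463 = 1932 and Qs = 3·463 - 473 = 916.
Consumer surplus without the control is ½ · (849.4 - 590) · 1297 = 168220.9.
With the ceiling, 916 units are sold at 463 (assume they go to the highest-value buyers). The demand price at Q = 916 is 666.2, so CS = ½ · [(849.4 - 463) + (666.2 - 463)] · 916 = 270036.8.
Change in consumer surplus = 270036.8 - 168220.9 = 101815.9.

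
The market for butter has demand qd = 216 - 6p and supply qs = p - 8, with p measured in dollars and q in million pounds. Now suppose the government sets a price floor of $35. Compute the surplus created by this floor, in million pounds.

Equilibrium: 216 - 6p = p - 8, so 224 = 7p and p* = 32, q* = 24.
Since 35 > 32, the floor is binding.
At p = 35: qd = 216 - 6·35 = 6 and qs = 35 - 8 = 27.
Surplus = qs - qd = 27 - 6 = 21.

21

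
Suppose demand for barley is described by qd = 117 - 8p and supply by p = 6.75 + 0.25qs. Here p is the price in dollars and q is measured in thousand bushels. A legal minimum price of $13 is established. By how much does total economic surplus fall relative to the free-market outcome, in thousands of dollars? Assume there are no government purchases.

Rearranging supply gives qs = 4p - 27. Without the control the market clears where 117 - 8p = 4p - 27, i.e. p* = 12 and q* = 21.
Since 13 > 12, the floor is binding.
At p = 13: qd = 117 - 8·13 = 13 and qs = 4·13 - 27 = 25.
Quantity traded falls to 13. At q = 13 the demand price is (117 - 13)/8 = 13 and the supply price is (27 + 13)/4 = 10.
Deadweight loss = ½ · (13 - 10) · (21 - 13) = ½ · 3 · 8 = 12.

12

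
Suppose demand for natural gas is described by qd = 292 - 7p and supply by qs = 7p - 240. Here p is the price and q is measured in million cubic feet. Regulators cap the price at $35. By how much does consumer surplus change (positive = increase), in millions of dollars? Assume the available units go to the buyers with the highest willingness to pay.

Without the control the market clears where 292 - 7p = 7p - 240, i.e. p* = 38 and q* = 26.
Because the ceiling (35) lies below the market-clearing price, it is binding.
At p = 35: qd = 292 - 7·35 = 47 and qs = 7·35 - 240 = 5.
Consumer surplus without the control is ½ · (292/7 - 38) · 26 = 338/7.
With the ceiling, 5 units are sold at 35 (assume they go to the highest-value buyers). The demand price at q = 5 is 41, so CS = ½ · [(292/7 - 35) + (41 - 35)] · 5 = 445/14.
Change in consumer surplus = 445/14 - 338/7 = -16.5.

-16.5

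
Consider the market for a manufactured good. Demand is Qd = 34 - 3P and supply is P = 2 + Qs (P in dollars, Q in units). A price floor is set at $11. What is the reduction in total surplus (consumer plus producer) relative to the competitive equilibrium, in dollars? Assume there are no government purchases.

24

Rearranging supply gives Qs = P - 2. Without the control the market clears where 34 - 3P = P - 2, i.e. P* = 9 and Q* = 7.
The floor of 11 is above the equilibrium price 9, so it binds.
At P = 11: Qd = 34 - 3·11 = 1 and Qs = 11 - 2 = 9.
Quantity traded falls to 1. At Q = 1 the demand price is (34 - 1)/3 = 11 and the supply price is 2 + 1 = 3.
Deadweight loss = ½ · (11 - 3) · (7 - 1) = ½ · 8 · 6 = 24.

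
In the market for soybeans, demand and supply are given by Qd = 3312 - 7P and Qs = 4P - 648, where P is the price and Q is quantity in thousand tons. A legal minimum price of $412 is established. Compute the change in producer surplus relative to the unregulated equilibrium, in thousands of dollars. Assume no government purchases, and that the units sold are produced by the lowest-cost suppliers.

Without the control the market clears where 3312 - 7P = 4P - 648, i.e. P* = 360 and Q* = 792.
The floor of 412 is above the equilibrium price 360, so it binds.
At P = 412: Qd = 3312 - 7·412 = 428 and Qs = 4·412 - 648 = 1000.
Producer surplus without the control is ½ · (360 - 162) · 792 = 78408.
With the floor, 428 units are sold at 412. The supply price at Q = 428 is 269, so PS = ½ · [(412 - 162) + (412 - 269)] · 428 = 84102.
Change in producer surplus = 84102 - 78408 = 5694.

5694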